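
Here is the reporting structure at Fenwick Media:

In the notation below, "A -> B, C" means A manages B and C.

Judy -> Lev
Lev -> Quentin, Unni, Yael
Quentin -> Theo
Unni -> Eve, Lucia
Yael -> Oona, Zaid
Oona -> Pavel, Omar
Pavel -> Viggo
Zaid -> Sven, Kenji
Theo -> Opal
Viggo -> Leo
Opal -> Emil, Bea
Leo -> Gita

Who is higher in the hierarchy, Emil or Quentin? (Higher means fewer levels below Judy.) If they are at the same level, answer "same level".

Quentin

Emil is 5 levels below Judy; Quentin is 2. Quentin is higher.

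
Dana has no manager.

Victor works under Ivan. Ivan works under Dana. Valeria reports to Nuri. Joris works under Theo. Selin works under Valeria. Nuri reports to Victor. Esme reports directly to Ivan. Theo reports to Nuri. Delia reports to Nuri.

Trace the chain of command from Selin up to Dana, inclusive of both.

Selin reports to Valeria. Valeria reports to Nuri. Nuri reports to Victor. Victor reports to Ivan. Ivan reports to Dana. Dana is at the top.

Selin -> Valeria -> Nuri -> Victor -> Ivan -> Dana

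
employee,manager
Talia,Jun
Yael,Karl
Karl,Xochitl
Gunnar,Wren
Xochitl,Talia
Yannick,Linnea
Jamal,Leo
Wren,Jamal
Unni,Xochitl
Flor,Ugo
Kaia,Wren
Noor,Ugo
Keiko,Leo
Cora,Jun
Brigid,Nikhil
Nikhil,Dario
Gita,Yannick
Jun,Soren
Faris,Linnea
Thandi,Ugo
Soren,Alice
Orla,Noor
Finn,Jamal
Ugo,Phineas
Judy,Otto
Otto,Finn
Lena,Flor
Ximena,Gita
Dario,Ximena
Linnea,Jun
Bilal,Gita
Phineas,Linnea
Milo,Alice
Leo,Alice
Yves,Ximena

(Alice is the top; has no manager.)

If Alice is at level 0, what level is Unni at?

Chain from Unni up to Alice: Unni → Xochitl → Talia → Jun → Soren → Alice. That is 5 steps up, so Unni is 5 levels below Alice.

5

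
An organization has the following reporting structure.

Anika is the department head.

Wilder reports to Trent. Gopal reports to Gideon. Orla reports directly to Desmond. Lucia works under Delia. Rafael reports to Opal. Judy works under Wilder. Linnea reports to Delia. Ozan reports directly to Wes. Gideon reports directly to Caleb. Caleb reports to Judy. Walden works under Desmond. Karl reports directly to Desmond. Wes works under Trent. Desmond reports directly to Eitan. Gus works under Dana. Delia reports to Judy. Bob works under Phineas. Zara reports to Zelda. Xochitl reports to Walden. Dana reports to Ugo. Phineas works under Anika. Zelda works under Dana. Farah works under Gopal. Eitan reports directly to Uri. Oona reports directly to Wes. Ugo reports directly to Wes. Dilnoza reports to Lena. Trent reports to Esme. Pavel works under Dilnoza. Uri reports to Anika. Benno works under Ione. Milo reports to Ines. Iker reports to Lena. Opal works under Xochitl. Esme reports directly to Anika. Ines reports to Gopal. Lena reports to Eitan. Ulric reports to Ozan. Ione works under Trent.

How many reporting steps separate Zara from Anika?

Chain from Zara up to Anika: Zara → Zelda → Dana → Ugo → Wes → Trent → Esme → Anika. That is 7 steps up, so Zara is 7 levels below Anika.

7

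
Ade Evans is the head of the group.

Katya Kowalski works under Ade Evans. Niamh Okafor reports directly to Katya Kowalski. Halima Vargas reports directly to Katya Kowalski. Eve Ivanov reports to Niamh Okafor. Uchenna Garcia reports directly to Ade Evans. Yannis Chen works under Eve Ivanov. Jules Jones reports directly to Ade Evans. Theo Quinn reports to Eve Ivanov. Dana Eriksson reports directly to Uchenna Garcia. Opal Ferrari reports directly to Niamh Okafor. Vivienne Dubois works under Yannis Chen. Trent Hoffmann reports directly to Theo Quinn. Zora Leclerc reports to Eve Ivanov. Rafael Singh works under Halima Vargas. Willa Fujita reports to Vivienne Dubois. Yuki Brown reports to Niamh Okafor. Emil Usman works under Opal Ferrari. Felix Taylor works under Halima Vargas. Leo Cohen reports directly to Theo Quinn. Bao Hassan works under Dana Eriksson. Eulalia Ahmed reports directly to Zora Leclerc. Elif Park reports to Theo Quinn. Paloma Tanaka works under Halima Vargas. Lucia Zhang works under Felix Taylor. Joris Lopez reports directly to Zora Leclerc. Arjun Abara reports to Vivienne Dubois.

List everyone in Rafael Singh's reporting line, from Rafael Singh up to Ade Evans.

Rafael Singh -> Halima Vargas -> Katya Kowalski -> Ade Evans

Rafael Singh reports to Halima Vargas. Halima Vargas reports to Katya Kowalski. Katya Kowalski reports to Ade Evans. Ade Evans is at the top.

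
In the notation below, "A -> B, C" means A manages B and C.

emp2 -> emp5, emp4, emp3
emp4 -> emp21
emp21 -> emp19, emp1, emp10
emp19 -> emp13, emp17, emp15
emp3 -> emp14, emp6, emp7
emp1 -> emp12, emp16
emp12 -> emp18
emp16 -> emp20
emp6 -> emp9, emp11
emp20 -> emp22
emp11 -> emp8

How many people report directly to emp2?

3

emp2 directly manages emp5, emp4, emp3. That is 3 direct reports.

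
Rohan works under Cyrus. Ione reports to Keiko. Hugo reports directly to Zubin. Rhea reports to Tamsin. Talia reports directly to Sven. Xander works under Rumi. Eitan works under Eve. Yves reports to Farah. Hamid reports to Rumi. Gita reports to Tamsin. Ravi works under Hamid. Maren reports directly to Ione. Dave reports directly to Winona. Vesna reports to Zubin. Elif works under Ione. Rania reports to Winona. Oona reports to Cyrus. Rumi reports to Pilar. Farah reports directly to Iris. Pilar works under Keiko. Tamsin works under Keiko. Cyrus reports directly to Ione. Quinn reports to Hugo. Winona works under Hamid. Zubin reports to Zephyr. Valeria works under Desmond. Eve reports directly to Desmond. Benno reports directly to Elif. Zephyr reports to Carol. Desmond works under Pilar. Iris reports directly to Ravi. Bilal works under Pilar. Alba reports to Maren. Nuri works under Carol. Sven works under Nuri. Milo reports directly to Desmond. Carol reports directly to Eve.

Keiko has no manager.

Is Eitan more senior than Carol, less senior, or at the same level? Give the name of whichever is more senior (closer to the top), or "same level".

same level

Both Eitan and Carol are 4 levels below Keiko.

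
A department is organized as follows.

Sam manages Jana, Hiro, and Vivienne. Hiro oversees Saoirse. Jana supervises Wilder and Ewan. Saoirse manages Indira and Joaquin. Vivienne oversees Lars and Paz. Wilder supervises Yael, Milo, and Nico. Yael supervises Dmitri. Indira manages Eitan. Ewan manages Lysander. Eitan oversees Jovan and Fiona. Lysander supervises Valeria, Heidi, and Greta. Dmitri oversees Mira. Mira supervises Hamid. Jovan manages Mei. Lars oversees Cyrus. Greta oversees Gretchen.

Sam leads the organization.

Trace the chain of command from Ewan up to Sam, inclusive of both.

Ewan reports to Jana. Jana reports to Sam. Sam is at the top.

Ewan -> Jana -> Sam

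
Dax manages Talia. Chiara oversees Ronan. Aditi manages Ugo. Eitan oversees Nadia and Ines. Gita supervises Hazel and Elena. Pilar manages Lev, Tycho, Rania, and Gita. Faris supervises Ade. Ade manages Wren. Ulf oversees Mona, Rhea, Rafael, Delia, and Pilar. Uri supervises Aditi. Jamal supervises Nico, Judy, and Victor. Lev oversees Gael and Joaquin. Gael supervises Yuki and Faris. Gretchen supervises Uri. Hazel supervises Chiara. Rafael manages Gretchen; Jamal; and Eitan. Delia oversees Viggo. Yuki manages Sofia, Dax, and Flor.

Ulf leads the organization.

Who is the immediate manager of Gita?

Pilar

Gita reports directly to Pilar.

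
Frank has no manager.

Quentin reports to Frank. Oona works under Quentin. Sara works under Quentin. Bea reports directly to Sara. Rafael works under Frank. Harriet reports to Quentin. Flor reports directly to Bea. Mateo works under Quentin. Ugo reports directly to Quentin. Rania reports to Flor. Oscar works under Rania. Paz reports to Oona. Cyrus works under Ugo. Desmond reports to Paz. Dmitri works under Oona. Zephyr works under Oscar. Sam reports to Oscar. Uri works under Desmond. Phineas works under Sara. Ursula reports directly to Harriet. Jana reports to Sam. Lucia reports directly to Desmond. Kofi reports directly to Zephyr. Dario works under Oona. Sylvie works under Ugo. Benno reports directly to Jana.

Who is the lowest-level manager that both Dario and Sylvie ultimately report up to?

Dario's chain of managers is Oona, Quentin, Frank. Sylvie's chain of managers is Ugo, Quentin, Frank. The first manager that appears in both chains is Quentin.

Quentin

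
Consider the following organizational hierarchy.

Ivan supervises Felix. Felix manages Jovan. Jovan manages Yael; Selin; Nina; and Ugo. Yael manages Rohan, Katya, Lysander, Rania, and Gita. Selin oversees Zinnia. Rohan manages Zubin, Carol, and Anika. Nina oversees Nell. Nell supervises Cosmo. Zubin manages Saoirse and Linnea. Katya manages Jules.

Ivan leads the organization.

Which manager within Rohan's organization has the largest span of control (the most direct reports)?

Direct-report counts within Rohan's organization: Rohan has 3; Zubin has 2. The largest is 3, held by Rohan.

Rohan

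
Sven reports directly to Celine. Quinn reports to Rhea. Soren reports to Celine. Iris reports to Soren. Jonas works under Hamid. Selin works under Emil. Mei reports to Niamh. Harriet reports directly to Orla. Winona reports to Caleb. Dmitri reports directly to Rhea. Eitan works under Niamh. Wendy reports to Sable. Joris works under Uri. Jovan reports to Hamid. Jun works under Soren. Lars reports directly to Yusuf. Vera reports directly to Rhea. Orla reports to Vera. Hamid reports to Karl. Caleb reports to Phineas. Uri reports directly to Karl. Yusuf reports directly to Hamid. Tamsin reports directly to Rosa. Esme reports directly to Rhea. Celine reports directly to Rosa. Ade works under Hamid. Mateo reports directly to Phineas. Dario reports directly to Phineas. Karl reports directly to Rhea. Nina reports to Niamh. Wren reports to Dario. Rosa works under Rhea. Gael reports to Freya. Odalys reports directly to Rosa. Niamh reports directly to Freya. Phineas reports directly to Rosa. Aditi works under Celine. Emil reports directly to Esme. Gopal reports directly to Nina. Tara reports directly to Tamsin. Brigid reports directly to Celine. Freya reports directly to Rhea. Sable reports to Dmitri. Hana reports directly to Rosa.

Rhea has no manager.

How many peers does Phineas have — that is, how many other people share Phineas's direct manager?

Phineas reports to Rosa. Rosa's other direct reports are Celine, Tamsin, Odalys, Hana — 4 peers.

4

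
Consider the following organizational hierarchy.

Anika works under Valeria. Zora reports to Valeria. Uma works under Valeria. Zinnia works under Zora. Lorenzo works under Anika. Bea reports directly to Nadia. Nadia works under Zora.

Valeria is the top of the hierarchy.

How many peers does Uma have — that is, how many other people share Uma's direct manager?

Uma reports to Valeria. Valeria's other direct reports are Anika, Zora — 2 peers.

2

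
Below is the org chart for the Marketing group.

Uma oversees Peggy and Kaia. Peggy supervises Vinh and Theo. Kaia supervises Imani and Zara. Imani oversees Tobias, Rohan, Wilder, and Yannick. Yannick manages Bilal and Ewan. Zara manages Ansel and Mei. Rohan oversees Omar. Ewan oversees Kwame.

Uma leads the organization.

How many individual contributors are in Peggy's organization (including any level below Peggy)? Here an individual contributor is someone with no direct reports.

The people in Peggy's organization with no one reporting to them are Theo, Vinh. That is 2.

2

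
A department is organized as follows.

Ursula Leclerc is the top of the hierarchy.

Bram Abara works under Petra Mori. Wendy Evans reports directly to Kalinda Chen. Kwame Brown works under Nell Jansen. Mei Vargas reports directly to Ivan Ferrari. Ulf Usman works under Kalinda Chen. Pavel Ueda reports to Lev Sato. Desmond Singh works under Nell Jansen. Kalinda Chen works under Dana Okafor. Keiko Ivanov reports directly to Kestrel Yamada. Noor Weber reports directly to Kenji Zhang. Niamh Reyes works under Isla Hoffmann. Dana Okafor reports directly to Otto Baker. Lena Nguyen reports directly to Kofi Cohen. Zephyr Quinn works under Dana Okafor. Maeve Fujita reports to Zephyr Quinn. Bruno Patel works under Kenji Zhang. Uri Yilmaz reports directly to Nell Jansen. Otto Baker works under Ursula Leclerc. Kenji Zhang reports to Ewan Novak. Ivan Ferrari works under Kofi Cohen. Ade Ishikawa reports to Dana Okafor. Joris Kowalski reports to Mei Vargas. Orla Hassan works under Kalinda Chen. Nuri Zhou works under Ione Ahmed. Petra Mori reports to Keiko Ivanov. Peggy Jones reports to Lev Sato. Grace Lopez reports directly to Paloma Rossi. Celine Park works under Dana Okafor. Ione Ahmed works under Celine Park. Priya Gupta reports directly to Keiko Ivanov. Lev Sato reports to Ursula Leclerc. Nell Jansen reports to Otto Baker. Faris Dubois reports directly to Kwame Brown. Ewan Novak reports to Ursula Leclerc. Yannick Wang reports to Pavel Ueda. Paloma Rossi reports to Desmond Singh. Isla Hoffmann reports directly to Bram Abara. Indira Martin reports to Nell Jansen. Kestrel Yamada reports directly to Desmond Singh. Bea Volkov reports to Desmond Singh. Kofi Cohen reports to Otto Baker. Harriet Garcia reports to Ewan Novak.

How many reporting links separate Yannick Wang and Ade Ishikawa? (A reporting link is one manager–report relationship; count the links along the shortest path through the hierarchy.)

Yannick Wang is 3 levels below Ursula Leclerc, and Ade Ishikawa is 3 levels below Ursula Leclerc (their lowest common manager). The shortest path runs up from Yannick Wang to Ursula Leclerc and back down to Ade Ishikawa: 3 + 3 = 6 links.

6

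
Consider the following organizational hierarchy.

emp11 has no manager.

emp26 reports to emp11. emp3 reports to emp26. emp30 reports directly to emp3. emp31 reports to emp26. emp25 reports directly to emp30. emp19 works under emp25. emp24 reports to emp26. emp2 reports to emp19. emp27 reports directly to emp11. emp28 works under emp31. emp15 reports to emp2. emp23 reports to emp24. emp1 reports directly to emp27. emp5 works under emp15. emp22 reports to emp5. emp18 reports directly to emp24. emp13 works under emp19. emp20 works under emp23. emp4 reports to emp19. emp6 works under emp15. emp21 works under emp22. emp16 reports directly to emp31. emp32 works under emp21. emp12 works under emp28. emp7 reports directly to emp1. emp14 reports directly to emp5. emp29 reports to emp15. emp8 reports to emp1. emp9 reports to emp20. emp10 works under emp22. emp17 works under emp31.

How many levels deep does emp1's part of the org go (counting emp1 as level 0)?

The longest chain under emp1 runs emp1 → emp8, which is 1 level below emp1.

1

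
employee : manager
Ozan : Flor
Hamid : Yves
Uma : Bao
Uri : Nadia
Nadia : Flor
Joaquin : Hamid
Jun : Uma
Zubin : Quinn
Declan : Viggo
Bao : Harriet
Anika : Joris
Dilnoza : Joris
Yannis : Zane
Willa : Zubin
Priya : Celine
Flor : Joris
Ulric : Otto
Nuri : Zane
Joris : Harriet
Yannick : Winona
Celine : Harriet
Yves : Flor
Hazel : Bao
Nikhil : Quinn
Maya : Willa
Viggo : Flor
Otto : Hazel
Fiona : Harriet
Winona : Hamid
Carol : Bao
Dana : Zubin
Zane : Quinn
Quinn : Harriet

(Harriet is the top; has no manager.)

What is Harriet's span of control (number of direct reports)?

5

Harriet directly manages Quinn, Bao, Joris, Fiona, Celine. That is 5 direct reports.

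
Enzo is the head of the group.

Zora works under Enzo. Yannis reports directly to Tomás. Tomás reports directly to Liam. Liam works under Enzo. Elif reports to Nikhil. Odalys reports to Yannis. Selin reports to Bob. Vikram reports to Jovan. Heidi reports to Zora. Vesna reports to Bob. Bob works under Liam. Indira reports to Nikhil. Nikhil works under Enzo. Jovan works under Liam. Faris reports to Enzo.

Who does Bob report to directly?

Liam

Bob reports directly to Liam.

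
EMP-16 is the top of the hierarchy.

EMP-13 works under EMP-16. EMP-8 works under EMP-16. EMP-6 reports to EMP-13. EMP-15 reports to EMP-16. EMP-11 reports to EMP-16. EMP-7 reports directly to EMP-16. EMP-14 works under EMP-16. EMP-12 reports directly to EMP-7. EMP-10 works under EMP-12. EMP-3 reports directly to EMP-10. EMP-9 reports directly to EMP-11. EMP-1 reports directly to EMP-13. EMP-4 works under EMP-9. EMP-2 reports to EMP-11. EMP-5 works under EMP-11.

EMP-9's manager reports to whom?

EMP-16

EMP-9 reports to EMP-11, and EMP-11 reports to EMP-16. So EMP-9's skip-level manager is EMP-16.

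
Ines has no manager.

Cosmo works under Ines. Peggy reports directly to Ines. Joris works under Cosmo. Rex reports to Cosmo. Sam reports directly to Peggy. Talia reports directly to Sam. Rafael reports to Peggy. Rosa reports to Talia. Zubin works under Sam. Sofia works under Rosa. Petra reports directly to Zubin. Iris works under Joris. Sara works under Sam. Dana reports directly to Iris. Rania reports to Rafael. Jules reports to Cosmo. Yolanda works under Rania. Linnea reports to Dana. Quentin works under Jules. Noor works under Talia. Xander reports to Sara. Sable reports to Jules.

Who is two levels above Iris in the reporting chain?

Cosmo

Iris reports to Joris, and Joris reports to Cosmo. So Iris's skip-level manager is Cosmo.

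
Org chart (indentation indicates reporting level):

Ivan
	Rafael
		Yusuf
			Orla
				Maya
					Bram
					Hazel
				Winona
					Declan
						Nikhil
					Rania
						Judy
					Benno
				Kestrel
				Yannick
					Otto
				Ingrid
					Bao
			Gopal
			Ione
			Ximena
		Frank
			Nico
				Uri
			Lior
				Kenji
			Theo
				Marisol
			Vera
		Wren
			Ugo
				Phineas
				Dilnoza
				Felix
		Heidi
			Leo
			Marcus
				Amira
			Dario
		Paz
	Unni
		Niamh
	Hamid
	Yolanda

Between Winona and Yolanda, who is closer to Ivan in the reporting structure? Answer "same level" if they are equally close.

Winona is 4 levels below Ivan; Yolanda is 1. Yolanda is higher.

Yolanda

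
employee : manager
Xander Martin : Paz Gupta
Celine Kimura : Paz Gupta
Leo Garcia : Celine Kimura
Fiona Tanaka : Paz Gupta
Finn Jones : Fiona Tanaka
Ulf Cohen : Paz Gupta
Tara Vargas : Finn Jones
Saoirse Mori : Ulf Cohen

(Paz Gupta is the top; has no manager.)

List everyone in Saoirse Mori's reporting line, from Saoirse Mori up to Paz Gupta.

Saoirse Mori reports to Ulf Cohen. Ulf Cohen reports to Paz Gupta. Paz Gupta is at the top.

Saoirse Mori -> Ulf Cohen -> Paz Gupta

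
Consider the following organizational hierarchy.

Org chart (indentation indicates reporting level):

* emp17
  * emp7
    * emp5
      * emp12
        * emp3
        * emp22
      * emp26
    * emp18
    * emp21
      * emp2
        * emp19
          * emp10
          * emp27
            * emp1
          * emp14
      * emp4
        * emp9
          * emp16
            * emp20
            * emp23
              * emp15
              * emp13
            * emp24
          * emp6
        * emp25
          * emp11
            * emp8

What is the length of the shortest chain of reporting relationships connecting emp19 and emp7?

3

emp19 is in emp7's organization: the chain from emp19 up to emp7 is emp19 → emp2 → emp21 → emp7, which is 3 links.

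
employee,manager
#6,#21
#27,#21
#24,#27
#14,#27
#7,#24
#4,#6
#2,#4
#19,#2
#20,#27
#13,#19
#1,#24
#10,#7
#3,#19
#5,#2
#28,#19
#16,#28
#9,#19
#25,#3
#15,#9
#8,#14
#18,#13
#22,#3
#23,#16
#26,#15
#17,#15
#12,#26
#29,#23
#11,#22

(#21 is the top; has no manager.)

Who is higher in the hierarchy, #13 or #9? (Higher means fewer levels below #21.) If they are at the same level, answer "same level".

Both #13 and #9 are 5 levels below #21.

same level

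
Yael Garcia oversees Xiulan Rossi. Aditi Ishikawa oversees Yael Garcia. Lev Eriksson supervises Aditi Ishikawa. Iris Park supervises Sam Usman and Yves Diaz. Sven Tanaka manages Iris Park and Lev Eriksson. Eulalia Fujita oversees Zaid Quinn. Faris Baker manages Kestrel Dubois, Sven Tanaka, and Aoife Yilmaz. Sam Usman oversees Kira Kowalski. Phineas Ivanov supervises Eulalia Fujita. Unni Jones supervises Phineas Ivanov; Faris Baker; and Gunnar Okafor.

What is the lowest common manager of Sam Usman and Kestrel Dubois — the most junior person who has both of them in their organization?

Faris Baker

Sam Usman's chain of managers is Iris Park, Sven Tanaka, Faris Baker, Unni Jones. Kestrel Dubois's chain of managers is Faris Baker, Unni Jones. The first manager that appears in both chains is Faris Baker.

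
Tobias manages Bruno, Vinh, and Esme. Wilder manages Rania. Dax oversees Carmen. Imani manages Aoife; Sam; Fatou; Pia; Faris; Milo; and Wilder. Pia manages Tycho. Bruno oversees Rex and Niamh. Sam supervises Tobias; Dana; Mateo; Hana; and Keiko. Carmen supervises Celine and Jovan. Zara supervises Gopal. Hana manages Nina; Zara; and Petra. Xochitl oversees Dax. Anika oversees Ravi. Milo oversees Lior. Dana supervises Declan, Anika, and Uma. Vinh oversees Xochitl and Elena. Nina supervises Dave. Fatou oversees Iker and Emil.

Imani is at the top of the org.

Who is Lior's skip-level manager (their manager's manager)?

Lior reports to Milo, and Milo reports to Imani. So Lior's skip-level manager is Imani.

Imani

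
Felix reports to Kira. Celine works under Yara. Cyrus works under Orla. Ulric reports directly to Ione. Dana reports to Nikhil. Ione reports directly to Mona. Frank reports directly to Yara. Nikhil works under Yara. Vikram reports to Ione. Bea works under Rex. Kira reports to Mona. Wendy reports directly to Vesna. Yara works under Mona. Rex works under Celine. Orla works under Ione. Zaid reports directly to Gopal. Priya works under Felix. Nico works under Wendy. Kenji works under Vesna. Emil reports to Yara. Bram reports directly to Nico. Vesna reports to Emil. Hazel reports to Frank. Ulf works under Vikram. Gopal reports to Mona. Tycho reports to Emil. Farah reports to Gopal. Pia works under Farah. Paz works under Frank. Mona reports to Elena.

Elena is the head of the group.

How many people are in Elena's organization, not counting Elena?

Elena directly manages Mona. Under Mona: Gopal, Zaid, Farah, Pia, Kira, Felix, Priya, Yara, Nikhil, Dana, Frank, Hazel, Paz, Celine, Rex, Bea, Emil, Tycho, Vesna, Kenji, Wendy, Nico, Bram, Ione, Ulric, Orla, Cyrus, Vikram, Ulf (29). That's 30 in total.

30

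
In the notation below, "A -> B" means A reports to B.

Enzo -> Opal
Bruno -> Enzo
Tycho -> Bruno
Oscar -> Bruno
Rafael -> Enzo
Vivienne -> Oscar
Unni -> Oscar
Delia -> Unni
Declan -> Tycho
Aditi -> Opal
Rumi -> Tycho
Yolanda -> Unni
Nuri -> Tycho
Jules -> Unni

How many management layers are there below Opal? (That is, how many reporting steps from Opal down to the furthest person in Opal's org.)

5

The longest chain under Opal runs Opal → Enzo → Bruno → Oscar → Unni → Jules, which is 5 levels below Opal.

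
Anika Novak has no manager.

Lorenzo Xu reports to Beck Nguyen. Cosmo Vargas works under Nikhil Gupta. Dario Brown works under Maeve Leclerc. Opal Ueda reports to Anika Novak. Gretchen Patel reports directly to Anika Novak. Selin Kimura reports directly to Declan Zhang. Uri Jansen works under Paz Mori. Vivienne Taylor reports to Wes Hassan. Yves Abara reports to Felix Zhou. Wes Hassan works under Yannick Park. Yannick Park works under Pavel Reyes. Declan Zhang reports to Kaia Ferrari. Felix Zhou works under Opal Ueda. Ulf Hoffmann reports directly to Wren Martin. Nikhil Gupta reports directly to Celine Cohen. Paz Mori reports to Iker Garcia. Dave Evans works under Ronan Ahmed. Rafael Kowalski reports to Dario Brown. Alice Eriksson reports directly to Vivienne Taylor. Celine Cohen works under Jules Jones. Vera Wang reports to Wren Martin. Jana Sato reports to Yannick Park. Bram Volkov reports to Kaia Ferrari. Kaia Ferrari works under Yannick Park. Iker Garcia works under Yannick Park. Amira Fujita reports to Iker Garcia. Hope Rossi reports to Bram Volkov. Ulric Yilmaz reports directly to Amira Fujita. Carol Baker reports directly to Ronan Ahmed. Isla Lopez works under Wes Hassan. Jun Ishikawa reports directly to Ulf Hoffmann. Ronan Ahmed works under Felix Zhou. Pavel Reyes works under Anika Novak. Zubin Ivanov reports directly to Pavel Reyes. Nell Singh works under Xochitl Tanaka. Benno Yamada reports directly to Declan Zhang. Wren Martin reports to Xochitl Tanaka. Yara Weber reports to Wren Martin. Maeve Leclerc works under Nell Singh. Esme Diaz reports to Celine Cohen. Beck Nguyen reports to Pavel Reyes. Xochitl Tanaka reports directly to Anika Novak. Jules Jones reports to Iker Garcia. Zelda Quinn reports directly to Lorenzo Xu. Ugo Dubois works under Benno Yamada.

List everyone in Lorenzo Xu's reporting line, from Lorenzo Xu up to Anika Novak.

Lorenzo Xu -> Beck Nguyen -> Pavel Reyes -> Anika Novak

Lorenzo Xu reports to Beck Nguyen. Beck Nguyen reports to Pavel Reyes. Pavel Reyes reports to Anika Novak. Anika Novak is at the top.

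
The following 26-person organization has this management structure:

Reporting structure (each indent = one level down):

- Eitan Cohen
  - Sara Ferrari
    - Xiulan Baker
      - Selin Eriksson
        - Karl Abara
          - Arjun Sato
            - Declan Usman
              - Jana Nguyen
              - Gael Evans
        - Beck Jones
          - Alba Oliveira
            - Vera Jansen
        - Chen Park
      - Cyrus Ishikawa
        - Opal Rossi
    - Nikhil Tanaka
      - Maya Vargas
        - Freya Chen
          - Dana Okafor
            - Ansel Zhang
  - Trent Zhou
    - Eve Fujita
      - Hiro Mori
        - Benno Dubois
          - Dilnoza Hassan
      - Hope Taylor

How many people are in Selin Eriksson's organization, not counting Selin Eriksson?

9

Selin Eriksson directly manages Karl Abara, Beck Jones, Chen Park. Under Karl Abara: Arjun Sato, Declan Usman, Gael Evans, Jana Nguyen (4). Under Beck Jones: Alba Oliveira, Vera Jansen (2). Chen Park has no reports. So Selin Eriksson's organization is 3 direct reports plus everyone under them: 5 + 3 + 1 = 9.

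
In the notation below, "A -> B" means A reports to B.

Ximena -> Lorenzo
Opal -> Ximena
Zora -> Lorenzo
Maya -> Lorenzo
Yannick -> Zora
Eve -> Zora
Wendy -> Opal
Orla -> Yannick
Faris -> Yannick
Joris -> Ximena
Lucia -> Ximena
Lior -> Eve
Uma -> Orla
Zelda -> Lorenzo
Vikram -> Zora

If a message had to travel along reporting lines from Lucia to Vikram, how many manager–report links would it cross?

4

Lucia is 2 levels below Lorenzo, and Vikram is 2 levels below Lorenzo (their lowest common manager). The shortest path runs up from Lucia to Lorenzo and back down to Vikram: 2 + 2 = 4 links.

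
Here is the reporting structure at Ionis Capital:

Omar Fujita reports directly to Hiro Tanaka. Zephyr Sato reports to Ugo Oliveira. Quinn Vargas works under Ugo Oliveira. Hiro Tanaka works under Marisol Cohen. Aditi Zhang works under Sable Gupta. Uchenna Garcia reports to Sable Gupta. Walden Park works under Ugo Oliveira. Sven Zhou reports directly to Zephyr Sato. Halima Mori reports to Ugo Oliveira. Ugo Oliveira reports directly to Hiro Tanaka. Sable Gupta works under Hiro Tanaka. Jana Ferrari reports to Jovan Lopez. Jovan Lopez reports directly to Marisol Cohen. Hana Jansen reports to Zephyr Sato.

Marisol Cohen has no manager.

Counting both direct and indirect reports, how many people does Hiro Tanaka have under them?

Hiro Tanaka directly manages Ugo Oliveira, Sable Gupta, Omar Fujita. Under Ugo Oliveira: Halima Mori, Walden Park, Quinn Vargas, Zephyr Sato, Sven Zhou, Hana Jansen (6). Under Sable Gupta: Uchenna Garcia, Aditi Zhang (2). Omar Fujita has no reports. So Hiro Tanaka's organization is 3 direct reports plus everyone under them: 7 + 3 + 1 = 11.

11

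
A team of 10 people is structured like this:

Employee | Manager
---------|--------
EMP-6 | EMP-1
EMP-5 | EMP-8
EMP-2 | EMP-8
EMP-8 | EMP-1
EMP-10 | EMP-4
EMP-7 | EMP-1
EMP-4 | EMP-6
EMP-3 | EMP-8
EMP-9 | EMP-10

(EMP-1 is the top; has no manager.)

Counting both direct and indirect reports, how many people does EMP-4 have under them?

2

EMP-4 directly manages EMP-10. Under EMP-10: EMP-9 (1). That's 2 in total.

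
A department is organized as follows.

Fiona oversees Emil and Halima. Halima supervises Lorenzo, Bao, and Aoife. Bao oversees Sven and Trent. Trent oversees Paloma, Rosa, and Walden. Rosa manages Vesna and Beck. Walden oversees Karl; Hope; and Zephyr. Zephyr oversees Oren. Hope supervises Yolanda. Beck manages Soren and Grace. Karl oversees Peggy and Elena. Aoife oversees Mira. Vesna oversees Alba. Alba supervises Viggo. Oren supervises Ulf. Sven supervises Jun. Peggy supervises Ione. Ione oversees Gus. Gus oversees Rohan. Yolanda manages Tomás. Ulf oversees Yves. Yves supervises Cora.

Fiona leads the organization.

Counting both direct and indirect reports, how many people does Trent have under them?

23

Trent directly manages Rosa, Walden, Paloma. Under Rosa: Vesna, Alba, Viggo, Beck, Grace, Soren (6). Under Walden: Karl, Elena, Peggy, Ione, Gus, Rohan, Hope, Yolanda, Tomás, Zephyr, Oren, Ulf, Yves, Cora (14). Paloma has no reports. So Trent's organization is 3 direct reports plus everyone under them: 7 + 15 + 1 = 23.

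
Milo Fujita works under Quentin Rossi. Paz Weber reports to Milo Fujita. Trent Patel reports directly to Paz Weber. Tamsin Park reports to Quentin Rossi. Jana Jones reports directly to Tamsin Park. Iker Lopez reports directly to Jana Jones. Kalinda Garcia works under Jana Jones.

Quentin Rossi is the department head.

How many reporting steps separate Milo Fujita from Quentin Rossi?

Chain from Milo Fujita up to Quentin Rossi: Milo Fujita → Quentin Rossi. That is 1 step up, so Milo Fujita is 1 level below Quentin Rossi.

1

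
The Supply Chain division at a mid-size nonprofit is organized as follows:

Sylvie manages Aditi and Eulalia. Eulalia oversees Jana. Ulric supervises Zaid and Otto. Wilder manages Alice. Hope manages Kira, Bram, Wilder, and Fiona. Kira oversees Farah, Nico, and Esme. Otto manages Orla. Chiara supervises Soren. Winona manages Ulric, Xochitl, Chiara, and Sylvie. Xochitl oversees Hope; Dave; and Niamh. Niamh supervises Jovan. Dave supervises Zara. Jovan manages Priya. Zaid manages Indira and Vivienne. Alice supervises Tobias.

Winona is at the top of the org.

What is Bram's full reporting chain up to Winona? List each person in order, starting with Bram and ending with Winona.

Bram -> Hope -> Xochitl -> Winona

Bram reports to Hope. Hope reports to Xochitl. Xochitl reports to Winona. Winona is at the top.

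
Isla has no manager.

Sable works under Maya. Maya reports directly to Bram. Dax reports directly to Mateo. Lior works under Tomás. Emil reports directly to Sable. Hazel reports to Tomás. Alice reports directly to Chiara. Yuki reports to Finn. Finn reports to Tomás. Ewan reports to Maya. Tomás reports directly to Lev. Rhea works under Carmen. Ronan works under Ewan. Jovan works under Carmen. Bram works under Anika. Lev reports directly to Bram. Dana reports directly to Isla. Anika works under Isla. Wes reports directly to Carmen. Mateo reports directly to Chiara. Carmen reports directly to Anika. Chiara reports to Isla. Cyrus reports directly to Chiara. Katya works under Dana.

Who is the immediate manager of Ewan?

Ewan reports directly to Maya.

Maya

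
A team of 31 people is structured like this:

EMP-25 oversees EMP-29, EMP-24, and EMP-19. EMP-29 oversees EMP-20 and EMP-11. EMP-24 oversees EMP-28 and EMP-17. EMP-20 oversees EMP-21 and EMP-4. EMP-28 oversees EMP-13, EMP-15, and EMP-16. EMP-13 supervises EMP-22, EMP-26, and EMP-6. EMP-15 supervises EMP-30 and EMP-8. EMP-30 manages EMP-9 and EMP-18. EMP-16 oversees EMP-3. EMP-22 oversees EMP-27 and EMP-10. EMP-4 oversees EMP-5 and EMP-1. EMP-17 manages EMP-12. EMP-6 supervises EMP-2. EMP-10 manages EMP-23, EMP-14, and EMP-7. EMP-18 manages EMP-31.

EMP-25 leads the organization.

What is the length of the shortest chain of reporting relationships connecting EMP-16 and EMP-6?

3

EMP-16 is 1 level below EMP-28, and EMP-6 is 2 levels below EMP-28 (their lowest common manager). The shortest path runs up from EMP-16 to EMP-28 and back down to EMP-6: 1 + 2 = 3 links.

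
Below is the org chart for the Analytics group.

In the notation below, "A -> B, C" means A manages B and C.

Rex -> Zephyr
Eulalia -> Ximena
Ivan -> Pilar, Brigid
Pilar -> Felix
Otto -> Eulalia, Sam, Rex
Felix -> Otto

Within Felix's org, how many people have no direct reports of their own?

3

The people in Felix's organization with no one reporting to them are Zephyr, Sam, Ximena. That is 3.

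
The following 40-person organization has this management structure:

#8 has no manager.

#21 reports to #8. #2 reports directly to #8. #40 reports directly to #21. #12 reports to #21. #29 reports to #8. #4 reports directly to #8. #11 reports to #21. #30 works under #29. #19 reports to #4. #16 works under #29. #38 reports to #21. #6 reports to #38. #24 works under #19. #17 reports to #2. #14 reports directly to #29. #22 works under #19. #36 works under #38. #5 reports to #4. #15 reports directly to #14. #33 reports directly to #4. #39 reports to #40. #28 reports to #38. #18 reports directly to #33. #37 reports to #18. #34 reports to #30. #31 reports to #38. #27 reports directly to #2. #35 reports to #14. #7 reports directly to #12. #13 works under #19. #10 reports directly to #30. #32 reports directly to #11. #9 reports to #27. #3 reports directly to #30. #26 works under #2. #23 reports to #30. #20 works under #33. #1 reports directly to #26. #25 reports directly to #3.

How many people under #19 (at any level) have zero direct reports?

3

The people in #19's organization with no one reporting to them are #13, #22, #24. That is 3.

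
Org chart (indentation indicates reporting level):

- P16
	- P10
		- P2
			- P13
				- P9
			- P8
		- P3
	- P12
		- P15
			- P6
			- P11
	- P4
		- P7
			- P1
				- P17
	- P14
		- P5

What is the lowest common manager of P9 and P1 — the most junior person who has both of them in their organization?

P9's chain of managers is P13, P2, P10, P16. P1's chain of managers is P7, P4, P16. The first manager that appears in both chains is P16.

P16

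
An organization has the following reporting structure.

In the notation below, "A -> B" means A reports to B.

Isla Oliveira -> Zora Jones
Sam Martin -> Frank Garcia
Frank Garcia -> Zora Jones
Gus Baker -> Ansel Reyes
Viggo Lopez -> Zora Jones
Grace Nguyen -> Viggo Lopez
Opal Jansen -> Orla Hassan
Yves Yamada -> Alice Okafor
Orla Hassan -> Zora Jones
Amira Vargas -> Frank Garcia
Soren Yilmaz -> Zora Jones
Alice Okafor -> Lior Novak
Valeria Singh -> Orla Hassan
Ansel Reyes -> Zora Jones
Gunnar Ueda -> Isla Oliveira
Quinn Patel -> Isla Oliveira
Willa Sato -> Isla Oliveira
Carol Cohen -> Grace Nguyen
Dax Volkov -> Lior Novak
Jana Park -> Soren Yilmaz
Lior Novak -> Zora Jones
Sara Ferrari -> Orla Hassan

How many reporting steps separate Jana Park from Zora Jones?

2

Chain from Jana Park up to Zora Jones: Jana Park → Soren Yilmaz → Zora Jones. That is 2 steps up, so Jana Park is 2 levels below Zora Jones.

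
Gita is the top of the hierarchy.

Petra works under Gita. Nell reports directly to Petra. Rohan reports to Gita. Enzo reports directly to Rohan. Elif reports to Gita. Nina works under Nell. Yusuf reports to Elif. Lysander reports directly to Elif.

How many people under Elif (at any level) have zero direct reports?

2

The people in Elif's organization with no one reporting to them are Lysander, Yusuf. That is 2.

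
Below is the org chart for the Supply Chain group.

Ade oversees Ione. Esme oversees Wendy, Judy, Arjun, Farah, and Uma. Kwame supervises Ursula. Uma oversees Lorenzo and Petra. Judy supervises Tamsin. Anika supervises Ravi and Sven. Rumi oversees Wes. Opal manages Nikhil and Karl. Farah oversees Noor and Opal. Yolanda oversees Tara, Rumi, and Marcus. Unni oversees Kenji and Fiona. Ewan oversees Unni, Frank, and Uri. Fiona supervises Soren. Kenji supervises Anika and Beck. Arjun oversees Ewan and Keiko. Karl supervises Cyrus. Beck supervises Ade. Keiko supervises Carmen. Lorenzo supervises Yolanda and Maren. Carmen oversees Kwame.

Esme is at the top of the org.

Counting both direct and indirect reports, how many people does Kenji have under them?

Kenji directly manages Anika, Beck. Under Anika: Sven, Ravi (2). Under Beck: Ade, Ione (2). So Kenji's organization is 2 direct reports plus everyone under them: 3 + 3 = 6.

6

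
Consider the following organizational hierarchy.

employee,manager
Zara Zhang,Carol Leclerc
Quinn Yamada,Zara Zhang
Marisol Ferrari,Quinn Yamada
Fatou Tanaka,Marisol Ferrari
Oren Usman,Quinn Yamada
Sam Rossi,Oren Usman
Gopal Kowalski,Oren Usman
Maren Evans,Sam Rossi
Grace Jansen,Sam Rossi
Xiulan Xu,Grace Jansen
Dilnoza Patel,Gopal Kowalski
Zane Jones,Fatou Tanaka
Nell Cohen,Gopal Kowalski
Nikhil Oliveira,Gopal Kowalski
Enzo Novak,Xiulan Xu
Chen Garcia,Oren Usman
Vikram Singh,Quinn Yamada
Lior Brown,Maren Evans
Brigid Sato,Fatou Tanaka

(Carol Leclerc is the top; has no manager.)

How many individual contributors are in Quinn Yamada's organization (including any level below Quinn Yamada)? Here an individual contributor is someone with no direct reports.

9

The people in Quinn Yamada's organization with no one reporting to them are Vikram Singh, Chen Garcia, Nikhil Oliveira, Nell Cohen, Dilnoza Patel, Enzo Novak, Lior Brown, Brigid Sato, Zane Jones. That is 9.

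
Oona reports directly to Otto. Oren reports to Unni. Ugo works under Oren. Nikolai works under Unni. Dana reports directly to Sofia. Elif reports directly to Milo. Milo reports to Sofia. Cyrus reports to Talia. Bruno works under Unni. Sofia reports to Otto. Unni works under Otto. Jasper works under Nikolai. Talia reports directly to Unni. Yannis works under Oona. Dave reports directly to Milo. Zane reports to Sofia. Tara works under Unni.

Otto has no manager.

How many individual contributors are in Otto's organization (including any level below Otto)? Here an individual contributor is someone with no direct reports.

10

The people in Otto's organization with no one reporting to them are Ugo, Cyrus, Jasper, Bruno, Tara, Dana, Zane, Dave, Elif, Yannis. That is 10.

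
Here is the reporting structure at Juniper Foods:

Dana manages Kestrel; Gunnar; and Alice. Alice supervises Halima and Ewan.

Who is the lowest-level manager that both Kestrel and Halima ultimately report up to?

Dana

Kestrel's chain of managers is Dana. Halima's chain of managers is Alice, Dana. The first manager that appears in both chains is Dana.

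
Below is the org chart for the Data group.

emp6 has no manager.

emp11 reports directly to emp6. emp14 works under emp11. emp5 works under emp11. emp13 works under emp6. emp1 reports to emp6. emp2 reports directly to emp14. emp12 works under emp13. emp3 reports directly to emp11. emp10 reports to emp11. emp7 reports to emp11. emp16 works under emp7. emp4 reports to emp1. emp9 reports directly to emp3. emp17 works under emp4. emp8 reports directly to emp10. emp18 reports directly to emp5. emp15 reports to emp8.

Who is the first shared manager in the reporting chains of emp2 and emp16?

emp2's chain of managers is emp14, emp11, emp6. emp16's chain of managers is emp7, emp11, emp6. The first manager that appears in both chains is emp11.

emp11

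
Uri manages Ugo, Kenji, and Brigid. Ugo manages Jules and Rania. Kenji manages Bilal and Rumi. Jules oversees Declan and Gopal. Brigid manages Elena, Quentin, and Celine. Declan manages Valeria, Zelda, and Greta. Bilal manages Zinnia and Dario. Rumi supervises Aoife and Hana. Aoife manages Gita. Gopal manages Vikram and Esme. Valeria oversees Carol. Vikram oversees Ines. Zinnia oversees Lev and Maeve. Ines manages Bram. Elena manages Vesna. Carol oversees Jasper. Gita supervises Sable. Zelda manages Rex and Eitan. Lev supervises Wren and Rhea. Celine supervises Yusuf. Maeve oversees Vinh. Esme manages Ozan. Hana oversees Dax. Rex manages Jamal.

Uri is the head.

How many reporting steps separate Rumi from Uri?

2

Chain from Rumi up to Uri: Rumi → Kenji → Uri. That is 2 steps up, so Rumi is 2 levels below Uri.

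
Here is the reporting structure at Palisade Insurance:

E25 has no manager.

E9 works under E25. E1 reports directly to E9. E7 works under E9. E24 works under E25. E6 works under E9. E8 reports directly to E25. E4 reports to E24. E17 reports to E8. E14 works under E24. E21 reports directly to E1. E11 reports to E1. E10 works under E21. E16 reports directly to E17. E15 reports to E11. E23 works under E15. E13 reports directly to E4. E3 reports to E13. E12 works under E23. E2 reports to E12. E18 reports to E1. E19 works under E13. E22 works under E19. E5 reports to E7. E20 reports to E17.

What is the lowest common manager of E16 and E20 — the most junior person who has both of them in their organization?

E17

E16's chain of managers is E17, E8, E25. E20's chain of managers is E17, E8, E25. The first manager that appears in both chains is E17.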